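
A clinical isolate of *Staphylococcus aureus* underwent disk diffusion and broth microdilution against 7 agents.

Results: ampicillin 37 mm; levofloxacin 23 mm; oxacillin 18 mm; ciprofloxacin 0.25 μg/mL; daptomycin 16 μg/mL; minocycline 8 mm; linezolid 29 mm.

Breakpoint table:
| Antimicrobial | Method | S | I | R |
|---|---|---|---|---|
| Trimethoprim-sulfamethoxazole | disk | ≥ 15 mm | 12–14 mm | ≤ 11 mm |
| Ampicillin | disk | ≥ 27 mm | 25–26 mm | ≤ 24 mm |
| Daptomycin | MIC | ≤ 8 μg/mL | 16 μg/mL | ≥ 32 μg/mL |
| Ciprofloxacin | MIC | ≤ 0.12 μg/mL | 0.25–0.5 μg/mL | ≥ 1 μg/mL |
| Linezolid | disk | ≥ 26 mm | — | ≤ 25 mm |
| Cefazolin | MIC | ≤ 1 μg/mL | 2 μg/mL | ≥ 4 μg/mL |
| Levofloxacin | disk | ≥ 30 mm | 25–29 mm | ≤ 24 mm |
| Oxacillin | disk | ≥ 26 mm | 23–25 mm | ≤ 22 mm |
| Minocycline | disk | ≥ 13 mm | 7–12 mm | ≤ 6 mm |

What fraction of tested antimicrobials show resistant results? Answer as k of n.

Ampicillin: 37 mm is ≥ 27 mm → susceptible
Levofloxacin (23 mm) ≤ 24 mm → R
Oxacillin: 18 mm is ≤ 22 mm ⇒ resistant
Ciprofloxacin 0.25 μg/mL: in 0.25–0.5 μg/mL ⇒ intermediate
Daptomycin 16 μg/mL: = 16 μg/mL ⇒ Intermediate
Minocycline 8 mm: in 7–12 mm → Intermediate
Linezolid: 29 mm is ≥ 26 mm ⇒ Susceptible
Resistant: 2/7

2 of 7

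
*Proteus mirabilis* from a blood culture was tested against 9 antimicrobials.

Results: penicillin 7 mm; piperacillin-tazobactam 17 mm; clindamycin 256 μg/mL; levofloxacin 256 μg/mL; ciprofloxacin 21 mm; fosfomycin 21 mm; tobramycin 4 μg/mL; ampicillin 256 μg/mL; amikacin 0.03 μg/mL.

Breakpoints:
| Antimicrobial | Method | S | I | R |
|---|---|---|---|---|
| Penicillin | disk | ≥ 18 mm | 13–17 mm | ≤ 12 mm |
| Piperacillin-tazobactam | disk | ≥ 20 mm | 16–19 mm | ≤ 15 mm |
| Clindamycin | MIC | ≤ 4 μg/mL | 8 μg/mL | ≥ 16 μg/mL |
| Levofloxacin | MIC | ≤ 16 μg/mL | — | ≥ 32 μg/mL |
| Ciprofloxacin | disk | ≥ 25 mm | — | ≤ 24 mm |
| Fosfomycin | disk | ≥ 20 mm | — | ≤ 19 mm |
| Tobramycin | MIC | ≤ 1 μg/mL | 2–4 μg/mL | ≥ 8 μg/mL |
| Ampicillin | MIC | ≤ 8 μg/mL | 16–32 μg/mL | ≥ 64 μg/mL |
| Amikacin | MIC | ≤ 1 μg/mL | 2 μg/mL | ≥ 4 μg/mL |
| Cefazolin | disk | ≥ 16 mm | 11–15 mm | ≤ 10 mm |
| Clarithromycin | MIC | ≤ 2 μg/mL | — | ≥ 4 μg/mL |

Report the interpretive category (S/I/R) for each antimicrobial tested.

Penicillin: 7 mm is ≤ 12 mm ⇒ R
Piperacillin-tazobactam (17 mm) in 16–19 mm ⇒ intermediate
Clindamycin 256 μg/mL: ≥ 16 μg/mL → R
Levofloxacin 256 μg/mL: ≥ 32 μg/mL ⇒ Resistant
Ciprofloxacin 21 mm: ≤ 24 mm → R
Fosfomycin 21 mm: ≥ 20 mm ⇒ S
Tobramycin: 4 μg/mL is in 2–4 μg/mL — intermediate
Ampicillin (256 μg/mL) ≥ 64 μg/mL — Resistant
Amikacin: 0.03 μg/mL is ≤ 1 μg/mL — Susceptible

R, I, R, R, R, S, I, R, S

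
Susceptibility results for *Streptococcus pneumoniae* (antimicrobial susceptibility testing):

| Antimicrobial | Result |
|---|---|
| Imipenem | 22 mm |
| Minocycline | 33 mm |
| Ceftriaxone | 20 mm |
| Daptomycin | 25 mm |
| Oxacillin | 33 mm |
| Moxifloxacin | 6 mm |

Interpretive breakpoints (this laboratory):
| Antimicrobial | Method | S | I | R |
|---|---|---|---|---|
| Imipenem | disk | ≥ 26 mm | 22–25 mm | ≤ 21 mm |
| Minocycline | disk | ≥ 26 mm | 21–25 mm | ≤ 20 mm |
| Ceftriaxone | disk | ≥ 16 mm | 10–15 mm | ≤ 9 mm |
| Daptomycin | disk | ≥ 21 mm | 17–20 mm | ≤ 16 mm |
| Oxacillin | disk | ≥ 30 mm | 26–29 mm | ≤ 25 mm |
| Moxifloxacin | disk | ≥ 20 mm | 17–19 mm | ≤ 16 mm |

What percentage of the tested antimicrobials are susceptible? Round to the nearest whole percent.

67%

Imipenem 22 mm: in 22–25 mm ⇒ intermediate
Minocycline: 33 mm is ≥ 26 mm — S
Ceftriaxone: 20 mm is ≥ 16 mm ⇒ S
Daptomycin: 25 mm is ≥ 21 mm — susceptible
Oxacillin: 33 mm is ≥ 30 mm → S
Moxifloxacin (6 mm) ≤ 16 mm — R
Susceptible: 4/6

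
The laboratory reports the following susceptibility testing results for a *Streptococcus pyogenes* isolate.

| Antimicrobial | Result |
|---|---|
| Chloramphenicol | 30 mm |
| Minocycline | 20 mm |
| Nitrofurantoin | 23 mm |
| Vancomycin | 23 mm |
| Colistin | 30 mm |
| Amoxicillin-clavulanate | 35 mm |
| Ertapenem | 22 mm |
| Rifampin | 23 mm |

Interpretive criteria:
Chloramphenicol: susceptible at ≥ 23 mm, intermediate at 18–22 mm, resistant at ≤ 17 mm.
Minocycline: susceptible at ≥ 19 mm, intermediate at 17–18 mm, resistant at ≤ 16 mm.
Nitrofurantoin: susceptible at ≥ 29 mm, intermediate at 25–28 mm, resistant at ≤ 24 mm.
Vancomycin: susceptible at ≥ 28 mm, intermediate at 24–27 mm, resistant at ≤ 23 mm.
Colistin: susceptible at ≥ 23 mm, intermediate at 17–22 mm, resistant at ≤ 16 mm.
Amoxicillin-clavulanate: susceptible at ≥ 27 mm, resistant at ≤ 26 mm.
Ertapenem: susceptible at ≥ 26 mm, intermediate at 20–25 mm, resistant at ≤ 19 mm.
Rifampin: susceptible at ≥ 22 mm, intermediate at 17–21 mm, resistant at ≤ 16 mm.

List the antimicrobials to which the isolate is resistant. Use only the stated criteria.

nitrofurantoin, vancomycin

Chloramphenicol: 30 mm is ≥ 23 mm — susceptible
Minocycline 20 mm: ≥ 19 mm ⇒ Susceptible
Nitrofurantoin: 23 mm is ≤ 24 mm ⇒ Resistant
Vancomycin (23 mm) ≤ 23 mm → R
Colistin: 30 mm is ≥ 23 mm → S
Amoxicillin-clavulanate 35 mm: ≥ 27 mm — Susceptible
Ertapenem (22 mm) in 20–25 mm ⇒ I
Rifampin: 23 mm is ≥ 22 mm → Susceptible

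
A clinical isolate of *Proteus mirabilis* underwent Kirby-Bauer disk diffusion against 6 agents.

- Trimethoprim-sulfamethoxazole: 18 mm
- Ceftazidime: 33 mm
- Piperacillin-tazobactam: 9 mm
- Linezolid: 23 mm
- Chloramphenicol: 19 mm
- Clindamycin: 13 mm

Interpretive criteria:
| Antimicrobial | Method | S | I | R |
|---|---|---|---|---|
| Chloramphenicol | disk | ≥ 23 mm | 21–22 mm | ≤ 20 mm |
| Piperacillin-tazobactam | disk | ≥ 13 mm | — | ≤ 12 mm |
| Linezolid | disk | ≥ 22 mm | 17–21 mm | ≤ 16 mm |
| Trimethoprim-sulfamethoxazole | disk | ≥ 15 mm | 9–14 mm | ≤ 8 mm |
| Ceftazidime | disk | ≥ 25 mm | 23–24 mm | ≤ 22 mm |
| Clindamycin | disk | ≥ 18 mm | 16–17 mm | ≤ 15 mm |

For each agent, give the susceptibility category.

Trimethoprim-sulfamethoxazole: 18 mm is ≥ 15 mm → Susceptible
Ceftazidime 33 mm: ≥ 25 mm → susceptible
Piperacillin-tazobactam (9 mm) ≤ 12 mm ⇒ Resistant
Linezolid: 23 mm is ≥ 22 mm → susceptible
Chloramphenicol (19 mm) ≤ 20 mm → resistant
Clindamycin 13 mm: ≤ 15 mm — Resistant

S, S, R, S, R, R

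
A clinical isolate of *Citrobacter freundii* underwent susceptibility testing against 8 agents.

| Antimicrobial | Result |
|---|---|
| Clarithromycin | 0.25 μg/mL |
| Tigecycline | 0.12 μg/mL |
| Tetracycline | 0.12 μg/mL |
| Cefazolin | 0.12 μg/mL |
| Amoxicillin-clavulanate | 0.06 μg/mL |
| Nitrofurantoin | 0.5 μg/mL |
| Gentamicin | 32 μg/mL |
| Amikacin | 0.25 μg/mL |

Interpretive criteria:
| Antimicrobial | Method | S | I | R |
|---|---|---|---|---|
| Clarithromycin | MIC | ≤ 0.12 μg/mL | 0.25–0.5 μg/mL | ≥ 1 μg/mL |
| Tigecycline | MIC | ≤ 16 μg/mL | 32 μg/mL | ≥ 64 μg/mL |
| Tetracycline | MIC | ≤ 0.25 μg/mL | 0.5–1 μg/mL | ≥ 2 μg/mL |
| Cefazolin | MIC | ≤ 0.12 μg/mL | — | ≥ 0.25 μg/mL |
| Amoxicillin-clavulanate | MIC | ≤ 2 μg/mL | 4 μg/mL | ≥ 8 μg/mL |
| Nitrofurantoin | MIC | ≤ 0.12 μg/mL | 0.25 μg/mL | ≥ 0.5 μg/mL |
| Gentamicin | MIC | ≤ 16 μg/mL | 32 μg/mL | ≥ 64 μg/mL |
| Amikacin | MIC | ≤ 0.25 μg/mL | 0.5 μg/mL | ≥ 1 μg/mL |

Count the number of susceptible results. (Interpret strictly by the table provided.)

5

Clarithromycin (0.25 μg/mL) in 0.25–0.5 μg/mL ⇒ I
Tigecycline 0.12 μg/mL: ≤ 16 μg/mL ⇒ susceptible
Tetracycline 0.12 μg/mL: ≤ 0.25 μg/mL — Susceptible
Cefazolin: 0.12 μg/mL is ≤ 0.12 μg/mL ⇒ S
Amoxicillin-clavulanate 0.06 μg/mL: ≤ 2 μg/mL ⇒ Susceptible
Nitrofurantoin 0.5 μg/mL: ≥ 0.5 μg/mL → Resistant
Gentamicin: 32 μg/mL is = 32 μg/mL — Intermediate
Amikacin 0.25 μg/mL: ≤ 0.25 μg/mL ⇒ S
Susceptible: 5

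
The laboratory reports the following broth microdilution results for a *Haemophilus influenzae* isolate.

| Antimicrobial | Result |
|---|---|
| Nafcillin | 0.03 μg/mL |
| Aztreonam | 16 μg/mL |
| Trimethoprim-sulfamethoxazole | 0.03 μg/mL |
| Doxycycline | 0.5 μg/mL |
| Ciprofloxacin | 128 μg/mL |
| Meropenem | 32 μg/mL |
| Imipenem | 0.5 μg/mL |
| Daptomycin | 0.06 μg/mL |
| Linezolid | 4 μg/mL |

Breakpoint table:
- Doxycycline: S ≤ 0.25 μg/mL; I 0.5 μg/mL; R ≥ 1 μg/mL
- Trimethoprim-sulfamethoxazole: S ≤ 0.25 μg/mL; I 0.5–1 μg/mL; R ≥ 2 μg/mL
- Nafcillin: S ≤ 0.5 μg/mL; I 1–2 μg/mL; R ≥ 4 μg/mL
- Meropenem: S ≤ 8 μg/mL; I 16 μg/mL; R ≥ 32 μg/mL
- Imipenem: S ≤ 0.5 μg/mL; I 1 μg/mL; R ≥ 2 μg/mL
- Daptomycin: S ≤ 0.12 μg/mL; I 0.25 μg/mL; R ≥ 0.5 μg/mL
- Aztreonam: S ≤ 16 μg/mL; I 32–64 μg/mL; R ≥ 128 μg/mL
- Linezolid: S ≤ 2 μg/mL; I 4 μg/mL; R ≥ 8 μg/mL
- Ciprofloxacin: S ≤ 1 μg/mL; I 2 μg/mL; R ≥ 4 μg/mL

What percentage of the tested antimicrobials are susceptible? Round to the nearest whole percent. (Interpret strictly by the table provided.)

Nafcillin (0.03 μg/mL) ≤ 0.5 μg/mL ⇒ Susceptible
Aztreonam 16 μg/mL: ≤ 16 μg/mL — S
Trimethoprim-sulfamethoxazole: 0.03 μg/mL is ≤ 0.25 μg/mL → Susceptible
Doxycycline: 0.5 μg/mL is = 0.5 μg/mL — I
Ciprofloxacin 128 μg/mL: ≥ 4 μg/mL ⇒ Resistant
Meropenem 32 μg/mL: ≥ 32 μg/mL ⇒ Resistant
Imipenem 0.5 μg/mL: ≤ 0.5 μg/mL ⇒ Susceptible
Daptomycin: 0.06 μg/mL is ≤ 0.12 μg/mL ⇒ susceptible
Linezolid (4 μg/mL) = 4 μg/mL ⇒ Intermediate
Susceptible: 5/9

56%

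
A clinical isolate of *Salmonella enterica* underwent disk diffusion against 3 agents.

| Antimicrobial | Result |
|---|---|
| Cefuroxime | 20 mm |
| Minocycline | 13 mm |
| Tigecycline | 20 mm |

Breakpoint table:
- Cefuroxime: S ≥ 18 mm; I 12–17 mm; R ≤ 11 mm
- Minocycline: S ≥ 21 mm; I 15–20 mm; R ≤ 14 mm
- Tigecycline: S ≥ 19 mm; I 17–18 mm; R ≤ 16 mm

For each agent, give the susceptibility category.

Cefuroxime 20 mm: ≥ 18 mm → S
Minocycline: 13 mm is ≤ 14 mm → Resistant
Tigecycline: 20 mm is ≥ 19 mm ⇒ Susceptible

S, R, S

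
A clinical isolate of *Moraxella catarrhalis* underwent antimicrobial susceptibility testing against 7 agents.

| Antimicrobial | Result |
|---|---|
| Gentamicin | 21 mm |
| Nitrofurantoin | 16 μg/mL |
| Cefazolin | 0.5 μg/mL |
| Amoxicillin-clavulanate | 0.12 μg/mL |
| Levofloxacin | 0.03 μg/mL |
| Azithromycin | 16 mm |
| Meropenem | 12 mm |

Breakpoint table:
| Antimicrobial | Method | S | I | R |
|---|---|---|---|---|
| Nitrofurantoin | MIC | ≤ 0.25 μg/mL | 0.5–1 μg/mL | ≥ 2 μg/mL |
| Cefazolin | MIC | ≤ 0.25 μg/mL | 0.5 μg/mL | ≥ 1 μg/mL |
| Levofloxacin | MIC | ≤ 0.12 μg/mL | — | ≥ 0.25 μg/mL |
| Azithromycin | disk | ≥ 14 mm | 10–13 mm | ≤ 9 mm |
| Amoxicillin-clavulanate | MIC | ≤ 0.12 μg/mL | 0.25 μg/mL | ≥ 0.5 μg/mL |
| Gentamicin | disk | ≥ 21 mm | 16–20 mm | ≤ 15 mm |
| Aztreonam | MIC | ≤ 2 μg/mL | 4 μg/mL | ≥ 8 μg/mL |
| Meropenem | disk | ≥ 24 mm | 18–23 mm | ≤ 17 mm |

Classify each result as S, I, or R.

Gentamicin (21 mm) ≥ 21 mm — susceptible
Nitrofurantoin 16 μg/mL: ≥ 2 μg/mL ⇒ resistant
Cefazolin 0.5 μg/mL: = 0.5 μg/mL ⇒ I
Amoxicillin-clavulanate: 0.12 μg/mL is ≤ 0.12 μg/mL ⇒ susceptible
Levofloxacin: 0.03 μg/mL is ≤ 0.12 μg/mL → susceptible
Azithromycin 16 mm: ≥ 14 mm → Susceptible
Meropenem (12 mm) ≤ 17 mm → R

S, R, I, S, S, S, R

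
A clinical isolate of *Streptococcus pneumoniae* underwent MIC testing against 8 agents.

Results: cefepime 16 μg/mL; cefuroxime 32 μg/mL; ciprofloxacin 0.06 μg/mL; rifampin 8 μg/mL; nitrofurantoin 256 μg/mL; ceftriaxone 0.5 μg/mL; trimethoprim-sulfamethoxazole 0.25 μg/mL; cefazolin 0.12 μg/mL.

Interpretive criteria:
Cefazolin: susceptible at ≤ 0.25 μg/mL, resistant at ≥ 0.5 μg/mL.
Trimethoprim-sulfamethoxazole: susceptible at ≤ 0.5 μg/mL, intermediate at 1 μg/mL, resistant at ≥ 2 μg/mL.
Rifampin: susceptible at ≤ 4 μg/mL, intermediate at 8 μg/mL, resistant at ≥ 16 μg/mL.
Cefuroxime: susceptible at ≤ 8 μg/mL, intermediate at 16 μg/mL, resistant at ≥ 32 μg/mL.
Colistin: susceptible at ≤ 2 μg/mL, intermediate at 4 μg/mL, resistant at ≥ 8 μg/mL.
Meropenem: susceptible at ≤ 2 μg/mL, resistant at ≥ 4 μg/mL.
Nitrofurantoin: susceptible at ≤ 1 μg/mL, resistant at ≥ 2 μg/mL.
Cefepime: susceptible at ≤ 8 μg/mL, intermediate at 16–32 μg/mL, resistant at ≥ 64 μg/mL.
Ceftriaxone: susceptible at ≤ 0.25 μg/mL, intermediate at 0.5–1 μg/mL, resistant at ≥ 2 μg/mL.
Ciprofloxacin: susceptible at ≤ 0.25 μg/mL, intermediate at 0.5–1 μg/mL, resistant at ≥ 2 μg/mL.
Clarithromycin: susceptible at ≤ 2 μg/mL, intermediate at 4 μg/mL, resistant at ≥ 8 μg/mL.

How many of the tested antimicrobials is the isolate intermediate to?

3

Cefepime 16 μg/mL: in 16–32 μg/mL → I
Cefuroxime (32 μg/mL) ≥ 32 μg/mL ⇒ resistant
Ciprofloxacin 0.06 μg/mL: ≤ 0.25 μg/mL ⇒ Susceptible
Rifampin 8 μg/mL: = 8 μg/mL — Intermediate
Nitrofurantoin: 256 μg/mL is ≥ 2 μg/mL ⇒ R
Ceftriaxone (0.5 μg/mL) in 0.5–1 μg/mL ⇒ intermediate
Trimethoprim-sulfamethoxazole 0.25 μg/mL: ≤ 0.5 μg/mL → S
Cefazolin 0.12 μg/mL: ≤ 0.25 μg/mL ⇒ Susceptible
Intermediate: 3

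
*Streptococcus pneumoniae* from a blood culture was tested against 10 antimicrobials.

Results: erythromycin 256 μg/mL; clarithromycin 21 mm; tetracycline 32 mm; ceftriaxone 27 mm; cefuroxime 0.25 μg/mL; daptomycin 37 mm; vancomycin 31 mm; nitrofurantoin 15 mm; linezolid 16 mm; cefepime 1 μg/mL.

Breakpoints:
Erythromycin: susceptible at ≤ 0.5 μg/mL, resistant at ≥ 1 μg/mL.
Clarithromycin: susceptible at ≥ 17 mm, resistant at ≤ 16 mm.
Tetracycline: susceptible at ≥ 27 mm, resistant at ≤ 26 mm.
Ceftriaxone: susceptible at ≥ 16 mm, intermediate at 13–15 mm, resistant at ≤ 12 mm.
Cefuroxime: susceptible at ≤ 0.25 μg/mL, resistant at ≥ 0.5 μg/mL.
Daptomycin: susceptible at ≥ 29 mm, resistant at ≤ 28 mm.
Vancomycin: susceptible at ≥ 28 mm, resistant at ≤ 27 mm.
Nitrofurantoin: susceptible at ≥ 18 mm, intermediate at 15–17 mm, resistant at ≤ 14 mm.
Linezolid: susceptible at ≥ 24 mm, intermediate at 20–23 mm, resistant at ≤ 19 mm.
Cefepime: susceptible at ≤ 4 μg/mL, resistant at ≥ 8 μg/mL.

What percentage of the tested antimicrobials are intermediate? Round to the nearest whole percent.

10%

Erythromycin: 256 μg/mL is ≥ 1 μg/mL ⇒ resistant
Clarithromycin: 21 mm is ≥ 17 mm ⇒ susceptible
Tetracycline 32 mm: ≥ 27 mm — susceptible
Ceftriaxone (27 mm) ≥ 16 mm — S
Cefuroxime 0.25 μg/mL: ≤ 0.25 μg/mL ⇒ S
Daptomycin 37 mm: ≥ 29 mm — Susceptible
Vancomycin (31 mm) ≥ 28 mm ⇒ S
Nitrofurantoin (15 mm) in 15–17 mm ⇒ I
Linezolid (16 mm) ≤ 19 mm — R
Cefepime (1 μg/mL) ≤ 4 μg/mL — S
Intermediate: 1/10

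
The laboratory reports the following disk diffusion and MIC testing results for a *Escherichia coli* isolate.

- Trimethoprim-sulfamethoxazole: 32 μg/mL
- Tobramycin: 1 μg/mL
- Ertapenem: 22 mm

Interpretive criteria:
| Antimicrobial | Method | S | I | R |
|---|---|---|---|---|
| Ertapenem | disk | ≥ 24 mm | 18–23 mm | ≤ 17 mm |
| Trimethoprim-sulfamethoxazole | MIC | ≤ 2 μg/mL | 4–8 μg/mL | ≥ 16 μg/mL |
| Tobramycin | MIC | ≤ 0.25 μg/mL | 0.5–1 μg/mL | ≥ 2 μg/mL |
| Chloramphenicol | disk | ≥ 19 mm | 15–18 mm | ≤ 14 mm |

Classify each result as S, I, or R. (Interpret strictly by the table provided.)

Trimethoprim-sulfamethoxazole: 32 μg/mL is ≥ 16 μg/mL — Resistant
Tobramycin: 1 μg/mL is in 0.5–1 μg/mL ⇒ intermediate
Ertapenem: 22 mm is in 18–23 mm → I

R, I, I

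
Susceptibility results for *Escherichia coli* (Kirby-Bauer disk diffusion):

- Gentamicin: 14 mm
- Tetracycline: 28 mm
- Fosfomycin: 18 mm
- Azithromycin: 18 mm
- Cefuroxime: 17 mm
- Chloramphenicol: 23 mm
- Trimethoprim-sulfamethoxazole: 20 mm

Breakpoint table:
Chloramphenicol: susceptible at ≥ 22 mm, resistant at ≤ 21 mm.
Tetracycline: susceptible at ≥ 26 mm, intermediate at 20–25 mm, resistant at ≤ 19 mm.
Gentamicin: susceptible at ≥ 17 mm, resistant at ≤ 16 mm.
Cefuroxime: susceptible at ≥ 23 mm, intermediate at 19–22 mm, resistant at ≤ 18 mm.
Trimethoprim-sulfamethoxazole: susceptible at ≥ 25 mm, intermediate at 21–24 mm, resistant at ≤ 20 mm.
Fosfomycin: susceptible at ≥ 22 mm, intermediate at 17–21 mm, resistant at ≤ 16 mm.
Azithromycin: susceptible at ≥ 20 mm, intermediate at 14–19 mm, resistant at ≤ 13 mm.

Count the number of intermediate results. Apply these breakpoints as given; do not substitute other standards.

2

Gentamicin: 14 mm is ≤ 16 mm — R
Tetracycline 28 mm: ≥ 26 mm — Susceptible
Fosfomycin 18 mm: in 17–21 mm → Intermediate
Azithromycin (18 mm) in 14–19 mm — Intermediate
Cefuroxime: 17 mm is ≤ 18 mm — R
Chloramphenicol: 23 mm is ≥ 22 mm ⇒ susceptible
Trimethoprim-sulfamethoxazole 20 mm: ≤ 20 mm ⇒ Resistant
Intermediate: 2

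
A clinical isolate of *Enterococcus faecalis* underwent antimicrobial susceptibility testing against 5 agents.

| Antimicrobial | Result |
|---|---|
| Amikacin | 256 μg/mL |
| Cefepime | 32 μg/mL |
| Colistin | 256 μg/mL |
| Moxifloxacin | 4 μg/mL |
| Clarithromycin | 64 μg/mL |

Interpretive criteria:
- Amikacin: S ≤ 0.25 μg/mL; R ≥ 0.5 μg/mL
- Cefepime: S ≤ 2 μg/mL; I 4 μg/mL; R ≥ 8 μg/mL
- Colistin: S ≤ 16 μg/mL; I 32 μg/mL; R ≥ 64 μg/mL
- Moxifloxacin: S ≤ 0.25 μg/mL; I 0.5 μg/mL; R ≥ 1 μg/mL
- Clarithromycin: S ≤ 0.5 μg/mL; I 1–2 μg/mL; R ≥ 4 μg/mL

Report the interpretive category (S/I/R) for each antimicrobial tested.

R, R, R, R, R

Amikacin 256 μg/mL: ≥ 0.5 μg/mL — resistant
Cefepime (32 μg/mL) ≥ 8 μg/mL ⇒ Resistant
Colistin 256 μg/mL: ≥ 64 μg/mL — Resistant
Moxifloxacin (4 μg/mL) ≥ 1 μg/mL — resistant
Clarithromycin: 64 μg/mL is ≥ 4 μg/mL → R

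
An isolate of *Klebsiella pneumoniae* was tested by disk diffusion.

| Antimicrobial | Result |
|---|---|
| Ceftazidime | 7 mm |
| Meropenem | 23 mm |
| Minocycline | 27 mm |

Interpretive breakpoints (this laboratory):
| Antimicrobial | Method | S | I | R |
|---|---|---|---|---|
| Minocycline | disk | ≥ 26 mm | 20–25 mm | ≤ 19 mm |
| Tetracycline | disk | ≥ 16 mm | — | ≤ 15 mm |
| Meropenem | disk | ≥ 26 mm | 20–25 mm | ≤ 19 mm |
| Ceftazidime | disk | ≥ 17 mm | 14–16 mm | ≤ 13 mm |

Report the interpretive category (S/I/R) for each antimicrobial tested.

R, I, S

Ceftazidime (7 mm) ≤ 13 mm → R
Meropenem 23 mm: in 20–25 mm — I
Minocycline: 27 mm is ≥ 26 mm ⇒ S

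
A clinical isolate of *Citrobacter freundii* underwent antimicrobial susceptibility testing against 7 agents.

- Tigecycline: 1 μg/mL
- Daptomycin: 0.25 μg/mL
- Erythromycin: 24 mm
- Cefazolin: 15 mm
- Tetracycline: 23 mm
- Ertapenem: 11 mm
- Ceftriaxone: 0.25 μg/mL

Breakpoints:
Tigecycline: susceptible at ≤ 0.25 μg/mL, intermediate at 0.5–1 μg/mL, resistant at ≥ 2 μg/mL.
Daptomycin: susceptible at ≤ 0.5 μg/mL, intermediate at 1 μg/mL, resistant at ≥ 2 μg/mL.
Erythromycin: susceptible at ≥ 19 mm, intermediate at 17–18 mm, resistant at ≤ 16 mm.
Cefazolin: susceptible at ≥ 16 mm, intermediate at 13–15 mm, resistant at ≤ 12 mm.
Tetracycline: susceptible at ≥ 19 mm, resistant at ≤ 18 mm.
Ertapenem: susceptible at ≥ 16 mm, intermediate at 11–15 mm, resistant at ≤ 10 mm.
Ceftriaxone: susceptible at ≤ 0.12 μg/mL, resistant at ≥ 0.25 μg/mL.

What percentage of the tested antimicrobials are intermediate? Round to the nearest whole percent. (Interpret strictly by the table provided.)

Tigecycline: 1 μg/mL is in 0.5–1 μg/mL ⇒ I
Daptomycin: 0.25 μg/mL is ≤ 0.5 μg/mL → S
Erythromycin 24 mm: ≥ 19 mm — susceptible
Cefazolin: 15 mm is in 13–15 mm ⇒ intermediate
Tetracycline (23 mm) ≥ 19 mm ⇒ susceptible
Ertapenem (11 mm) in 11–15 mm → intermediate
Ceftriaxone: 0.25 μg/mL is ≥ 0.25 μg/mL → resistant
Intermediate: 3/7

43%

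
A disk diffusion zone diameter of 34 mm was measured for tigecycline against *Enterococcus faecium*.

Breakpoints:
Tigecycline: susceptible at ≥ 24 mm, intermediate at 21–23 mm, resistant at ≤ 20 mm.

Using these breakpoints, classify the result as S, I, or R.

Susceptible

Tigecycline: 34 mm is ≥ 24 mm → S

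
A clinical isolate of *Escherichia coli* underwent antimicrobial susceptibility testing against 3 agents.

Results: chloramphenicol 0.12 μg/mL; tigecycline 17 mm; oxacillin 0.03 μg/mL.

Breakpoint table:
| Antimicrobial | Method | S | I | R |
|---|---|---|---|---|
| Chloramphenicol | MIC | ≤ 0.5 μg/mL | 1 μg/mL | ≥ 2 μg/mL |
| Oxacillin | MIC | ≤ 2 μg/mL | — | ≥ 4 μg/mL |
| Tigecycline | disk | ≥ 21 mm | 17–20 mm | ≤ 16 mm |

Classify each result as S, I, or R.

Chloramphenicol (0.12 μg/mL) ≤ 0.5 μg/mL ⇒ Susceptible
Tigecycline: 17 mm is in 17–20 mm ⇒ intermediate
Oxacillin (0.03 μg/mL) ≤ 2 μg/mL → Susceptible

S, I, S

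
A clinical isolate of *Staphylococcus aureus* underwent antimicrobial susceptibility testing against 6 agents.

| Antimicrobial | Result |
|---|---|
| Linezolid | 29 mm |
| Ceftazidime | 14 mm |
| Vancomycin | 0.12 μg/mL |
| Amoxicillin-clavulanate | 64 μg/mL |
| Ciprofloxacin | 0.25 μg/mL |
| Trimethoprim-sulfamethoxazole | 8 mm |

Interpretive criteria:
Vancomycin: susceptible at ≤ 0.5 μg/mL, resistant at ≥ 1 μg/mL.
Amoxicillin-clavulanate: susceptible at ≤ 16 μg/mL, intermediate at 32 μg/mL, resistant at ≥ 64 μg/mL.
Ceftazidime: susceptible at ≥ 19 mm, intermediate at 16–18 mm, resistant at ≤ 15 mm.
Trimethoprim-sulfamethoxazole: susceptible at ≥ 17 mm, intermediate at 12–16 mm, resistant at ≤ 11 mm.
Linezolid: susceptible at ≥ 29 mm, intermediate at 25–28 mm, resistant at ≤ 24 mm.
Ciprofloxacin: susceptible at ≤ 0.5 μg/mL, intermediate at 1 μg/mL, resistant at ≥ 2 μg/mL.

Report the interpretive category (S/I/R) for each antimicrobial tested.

Linezolid: 29 mm is ≥ 29 mm → Susceptible
Ceftazidime 14 mm: ≤ 15 mm ⇒ Resistant
Vancomycin: 0.12 μg/mL is ≤ 0.5 μg/mL ⇒ susceptible
Amoxicillin-clavulanate: 64 μg/mL is ≥ 64 μg/mL → Resistant
Ciprofloxacin 0.25 μg/mL: ≤ 0.5 μg/mL — susceptible
Trimethoprim-sulfamethoxazole (8 mm) ≤ 11 mm ⇒ resistant

S, R, S, R, S, R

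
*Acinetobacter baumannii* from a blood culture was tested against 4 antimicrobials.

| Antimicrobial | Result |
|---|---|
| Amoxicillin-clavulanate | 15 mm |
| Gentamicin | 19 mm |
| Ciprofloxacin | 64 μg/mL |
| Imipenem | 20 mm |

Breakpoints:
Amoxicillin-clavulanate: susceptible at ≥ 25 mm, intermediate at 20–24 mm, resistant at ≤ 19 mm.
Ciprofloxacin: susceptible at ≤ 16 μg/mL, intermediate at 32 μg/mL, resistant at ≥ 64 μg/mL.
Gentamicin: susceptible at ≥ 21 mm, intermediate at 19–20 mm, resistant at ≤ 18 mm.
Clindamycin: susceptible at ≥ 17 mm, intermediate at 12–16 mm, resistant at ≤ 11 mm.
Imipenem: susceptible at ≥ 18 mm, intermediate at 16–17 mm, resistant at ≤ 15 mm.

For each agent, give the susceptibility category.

R, I, R, S

Amoxicillin-clavulanate: 15 mm is ≤ 19 mm ⇒ R
Gentamicin (19 mm) in 19–20 mm → I
Ciprofloxacin: 64 μg/mL is ≥ 64 μg/mL ⇒ Resistant
Imipenem: 20 mm is ≥ 18 mm — Susceptible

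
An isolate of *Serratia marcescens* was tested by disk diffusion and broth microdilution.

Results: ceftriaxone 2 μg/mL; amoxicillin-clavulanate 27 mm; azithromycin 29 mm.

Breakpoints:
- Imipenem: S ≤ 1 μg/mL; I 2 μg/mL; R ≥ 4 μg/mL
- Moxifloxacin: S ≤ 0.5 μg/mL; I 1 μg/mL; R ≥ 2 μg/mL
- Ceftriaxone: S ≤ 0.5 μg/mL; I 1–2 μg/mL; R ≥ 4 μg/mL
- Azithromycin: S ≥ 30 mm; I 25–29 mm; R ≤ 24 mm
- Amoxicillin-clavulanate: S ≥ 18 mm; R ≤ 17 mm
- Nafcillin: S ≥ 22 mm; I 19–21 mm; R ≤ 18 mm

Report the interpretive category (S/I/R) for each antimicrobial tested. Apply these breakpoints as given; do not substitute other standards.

I, S, I

Ceftriaxone (2 μg/mL) in 1–2 μg/mL → Intermediate
Amoxicillin-clavulanate 27 mm: ≥ 18 mm — susceptible
Azithromycin 29 mm: in 25–29 mm → I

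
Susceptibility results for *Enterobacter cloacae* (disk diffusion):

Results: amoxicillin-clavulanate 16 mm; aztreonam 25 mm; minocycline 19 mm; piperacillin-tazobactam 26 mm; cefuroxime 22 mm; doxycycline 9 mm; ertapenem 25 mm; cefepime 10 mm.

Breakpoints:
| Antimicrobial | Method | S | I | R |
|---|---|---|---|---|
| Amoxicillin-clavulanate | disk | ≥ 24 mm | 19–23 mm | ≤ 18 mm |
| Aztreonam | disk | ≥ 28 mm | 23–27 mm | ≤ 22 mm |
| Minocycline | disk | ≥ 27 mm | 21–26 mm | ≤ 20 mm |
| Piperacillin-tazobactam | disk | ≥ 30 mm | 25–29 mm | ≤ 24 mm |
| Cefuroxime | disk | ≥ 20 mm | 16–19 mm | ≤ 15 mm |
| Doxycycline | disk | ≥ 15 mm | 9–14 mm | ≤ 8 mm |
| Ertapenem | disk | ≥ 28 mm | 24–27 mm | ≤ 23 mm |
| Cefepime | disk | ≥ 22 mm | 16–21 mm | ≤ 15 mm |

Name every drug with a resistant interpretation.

amoxicillin-clavulanate, minocycline, cefepime

Amoxicillin-clavulanate 16 mm: ≤ 18 mm → resistant
Aztreonam: 25 mm is in 23–27 mm ⇒ Intermediate
Minocycline: 19 mm is ≤ 20 mm — R
Piperacillin-tazobactam (26 mm) in 25–29 mm — intermediate
Cefuroxime: 22 mm is ≥ 20 mm — Susceptible
Doxycycline (9 mm) in 9–14 mm ⇒ intermediate
Ertapenem: 25 mm is in 24–27 mm → Intermediate
Cefepime: 10 mm is ≤ 15 mm → resistant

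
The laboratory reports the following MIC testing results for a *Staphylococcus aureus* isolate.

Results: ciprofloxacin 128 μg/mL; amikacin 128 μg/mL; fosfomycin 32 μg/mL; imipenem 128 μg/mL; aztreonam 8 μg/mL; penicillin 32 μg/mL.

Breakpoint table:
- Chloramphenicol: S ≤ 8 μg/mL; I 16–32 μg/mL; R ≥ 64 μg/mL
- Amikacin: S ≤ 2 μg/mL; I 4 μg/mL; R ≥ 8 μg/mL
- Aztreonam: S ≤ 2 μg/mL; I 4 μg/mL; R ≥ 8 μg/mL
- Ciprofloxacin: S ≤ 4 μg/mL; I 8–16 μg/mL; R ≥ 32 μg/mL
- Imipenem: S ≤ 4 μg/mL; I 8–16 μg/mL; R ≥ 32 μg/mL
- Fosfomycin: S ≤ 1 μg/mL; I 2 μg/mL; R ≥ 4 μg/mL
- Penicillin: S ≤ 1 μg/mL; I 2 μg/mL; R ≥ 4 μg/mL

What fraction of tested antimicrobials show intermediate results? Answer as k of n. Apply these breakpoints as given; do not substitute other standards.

Ciprofloxacin: 128 μg/mL is ≥ 32 μg/mL — Resistant
Amikacin 128 μg/mL: ≥ 8 μg/mL ⇒ resistant
Fosfomycin 32 μg/mL: ≥ 4 μg/mL — R
Imipenem: 128 μg/mL is ≥ 32 μg/mL ⇒ Resistant
Aztreonam 8 μg/mL: ≥ 8 μg/mL ⇒ R
Penicillin 32 μg/mL: ≥ 4 μg/mL ⇒ resistant
Intermediate: 0/6

0 of 6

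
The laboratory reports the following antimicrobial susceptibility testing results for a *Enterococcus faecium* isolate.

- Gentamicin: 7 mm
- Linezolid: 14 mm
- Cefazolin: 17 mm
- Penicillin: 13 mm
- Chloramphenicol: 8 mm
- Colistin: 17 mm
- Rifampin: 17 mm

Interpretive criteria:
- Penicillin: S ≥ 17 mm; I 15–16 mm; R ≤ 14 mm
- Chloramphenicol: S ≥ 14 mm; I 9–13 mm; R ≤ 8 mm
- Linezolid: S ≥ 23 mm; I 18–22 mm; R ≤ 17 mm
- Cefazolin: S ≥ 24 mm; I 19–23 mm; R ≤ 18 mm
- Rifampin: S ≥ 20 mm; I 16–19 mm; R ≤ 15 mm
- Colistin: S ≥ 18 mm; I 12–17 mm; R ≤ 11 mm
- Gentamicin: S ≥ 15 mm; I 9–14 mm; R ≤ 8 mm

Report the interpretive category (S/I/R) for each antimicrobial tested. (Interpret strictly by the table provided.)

R, R, R, R, R, I, I

Gentamicin: 7 mm is ≤ 8 mm — Resistant
Linezolid (14 mm) ≤ 17 mm → R
Cefazolin: 17 mm is ≤ 18 mm — R
Penicillin 13 mm: ≤ 14 mm → resistant
Chloramphenicol 8 mm: ≤ 8 mm → R
Colistin 17 mm: in 12–17 mm ⇒ Intermediate
Rifampin 17 mm: in 16–19 mm — I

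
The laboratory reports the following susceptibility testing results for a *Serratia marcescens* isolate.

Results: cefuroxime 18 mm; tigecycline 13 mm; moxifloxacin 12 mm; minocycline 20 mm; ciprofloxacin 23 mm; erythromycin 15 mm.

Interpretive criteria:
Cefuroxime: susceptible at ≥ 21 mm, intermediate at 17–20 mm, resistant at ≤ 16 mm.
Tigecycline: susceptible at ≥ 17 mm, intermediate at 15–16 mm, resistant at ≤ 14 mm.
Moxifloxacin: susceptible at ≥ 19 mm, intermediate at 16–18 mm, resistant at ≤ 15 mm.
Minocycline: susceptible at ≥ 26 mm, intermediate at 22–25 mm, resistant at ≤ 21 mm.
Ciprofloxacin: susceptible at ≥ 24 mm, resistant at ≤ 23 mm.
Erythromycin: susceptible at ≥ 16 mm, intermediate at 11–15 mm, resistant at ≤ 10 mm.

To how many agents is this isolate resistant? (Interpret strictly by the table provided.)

4

Cefuroxime: 18 mm is in 17–20 mm → Intermediate
Tigecycline 13 mm: ≤ 14 mm — resistant
Moxifloxacin (12 mm) ≤ 15 mm — R
Minocycline: 20 mm is ≤ 21 mm → resistant
Ciprofloxacin 23 mm: ≤ 23 mm — R
Erythromycin 15 mm: in 11–15 mm ⇒ intermediate
Resistant: 4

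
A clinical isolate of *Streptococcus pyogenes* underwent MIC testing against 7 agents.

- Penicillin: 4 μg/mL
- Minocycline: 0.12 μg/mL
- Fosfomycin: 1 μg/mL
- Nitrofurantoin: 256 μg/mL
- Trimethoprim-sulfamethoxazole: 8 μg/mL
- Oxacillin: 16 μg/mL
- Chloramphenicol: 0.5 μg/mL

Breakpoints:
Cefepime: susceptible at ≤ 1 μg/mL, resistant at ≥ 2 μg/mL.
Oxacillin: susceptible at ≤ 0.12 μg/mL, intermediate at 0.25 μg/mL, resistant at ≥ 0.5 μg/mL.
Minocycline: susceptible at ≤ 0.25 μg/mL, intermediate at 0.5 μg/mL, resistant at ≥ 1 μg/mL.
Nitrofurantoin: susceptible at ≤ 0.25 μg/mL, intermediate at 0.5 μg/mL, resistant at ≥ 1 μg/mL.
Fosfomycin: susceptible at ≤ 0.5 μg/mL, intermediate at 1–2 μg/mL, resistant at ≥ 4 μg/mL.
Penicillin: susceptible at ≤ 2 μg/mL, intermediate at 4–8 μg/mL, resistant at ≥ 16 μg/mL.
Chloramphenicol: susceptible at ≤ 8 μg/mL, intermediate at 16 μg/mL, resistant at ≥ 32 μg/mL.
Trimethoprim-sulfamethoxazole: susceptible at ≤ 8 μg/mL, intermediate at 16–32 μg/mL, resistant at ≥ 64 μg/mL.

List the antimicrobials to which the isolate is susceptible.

Penicillin 4 μg/mL: in 4–8 μg/mL → Intermediate
Minocycline (0.12 μg/mL) ≤ 0.25 μg/mL — Susceptible
Fosfomycin 1 μg/mL: in 1–2 μg/mL ⇒ I
Nitrofurantoin: 256 μg/mL is ≥ 1 μg/mL ⇒ resistant
Trimethoprim-sulfamethoxazole (8 μg/mL) ≤ 8 μg/mL → S
Oxacillin: 16 μg/mL is ≥ 0.5 μg/mL — resistant
Chloramphenicol (0.5 μg/mL) ≤ 8 μg/mL → susceptible

minocycline, trimethoprim-sulfamethoxazole, chloramphenicol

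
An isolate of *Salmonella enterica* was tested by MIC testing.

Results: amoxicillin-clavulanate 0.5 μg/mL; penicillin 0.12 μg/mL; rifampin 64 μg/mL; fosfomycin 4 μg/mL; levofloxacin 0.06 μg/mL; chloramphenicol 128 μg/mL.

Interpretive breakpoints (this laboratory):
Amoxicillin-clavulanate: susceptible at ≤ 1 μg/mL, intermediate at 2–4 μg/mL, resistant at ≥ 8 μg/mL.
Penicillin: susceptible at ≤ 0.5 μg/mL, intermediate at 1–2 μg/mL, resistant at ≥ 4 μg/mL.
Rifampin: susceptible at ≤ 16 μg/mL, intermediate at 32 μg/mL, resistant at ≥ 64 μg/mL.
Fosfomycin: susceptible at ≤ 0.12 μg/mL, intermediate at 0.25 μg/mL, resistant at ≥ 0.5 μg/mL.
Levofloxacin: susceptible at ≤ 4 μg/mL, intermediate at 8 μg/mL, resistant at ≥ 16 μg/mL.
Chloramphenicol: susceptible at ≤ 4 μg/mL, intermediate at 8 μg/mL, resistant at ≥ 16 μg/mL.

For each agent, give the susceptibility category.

Amoxicillin-clavulanate: 0.5 μg/mL is ≤ 1 μg/mL → Susceptible
Penicillin: 0.12 μg/mL is ≤ 0.5 μg/mL — S
Rifampin (64 μg/mL) ≥ 64 μg/mL — Resistant
Fosfomycin 4 μg/mL: ≥ 0.5 μg/mL ⇒ resistant
Levofloxacin 0.06 μg/mL: ≤ 4 μg/mL — Susceptible
Chloramphenicol 128 μg/mL: ≥ 16 μg/mL → resistant

S, S, R, R, S, R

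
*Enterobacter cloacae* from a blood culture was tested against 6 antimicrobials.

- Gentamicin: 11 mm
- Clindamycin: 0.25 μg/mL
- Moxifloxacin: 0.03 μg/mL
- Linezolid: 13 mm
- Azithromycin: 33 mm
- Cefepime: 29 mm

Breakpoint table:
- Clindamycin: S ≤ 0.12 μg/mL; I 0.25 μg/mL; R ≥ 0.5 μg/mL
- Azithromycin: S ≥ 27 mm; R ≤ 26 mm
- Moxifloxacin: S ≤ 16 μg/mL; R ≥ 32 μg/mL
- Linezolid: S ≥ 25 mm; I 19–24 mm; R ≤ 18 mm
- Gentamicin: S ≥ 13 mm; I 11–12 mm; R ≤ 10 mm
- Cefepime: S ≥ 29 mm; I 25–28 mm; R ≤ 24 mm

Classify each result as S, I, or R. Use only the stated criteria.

I, I, S, R, S, S

Gentamicin 11 mm: in 11–12 mm → Intermediate
Clindamycin: 0.25 μg/mL is = 0.25 μg/mL — intermediate
Moxifloxacin (0.03 μg/mL) ≤ 16 μg/mL — S
Linezolid 13 mm: ≤ 18 mm — R
Azithromycin 33 mm: ≥ 27 mm — susceptible
Cefepime: 29 mm is ≥ 29 mm ⇒ susceptible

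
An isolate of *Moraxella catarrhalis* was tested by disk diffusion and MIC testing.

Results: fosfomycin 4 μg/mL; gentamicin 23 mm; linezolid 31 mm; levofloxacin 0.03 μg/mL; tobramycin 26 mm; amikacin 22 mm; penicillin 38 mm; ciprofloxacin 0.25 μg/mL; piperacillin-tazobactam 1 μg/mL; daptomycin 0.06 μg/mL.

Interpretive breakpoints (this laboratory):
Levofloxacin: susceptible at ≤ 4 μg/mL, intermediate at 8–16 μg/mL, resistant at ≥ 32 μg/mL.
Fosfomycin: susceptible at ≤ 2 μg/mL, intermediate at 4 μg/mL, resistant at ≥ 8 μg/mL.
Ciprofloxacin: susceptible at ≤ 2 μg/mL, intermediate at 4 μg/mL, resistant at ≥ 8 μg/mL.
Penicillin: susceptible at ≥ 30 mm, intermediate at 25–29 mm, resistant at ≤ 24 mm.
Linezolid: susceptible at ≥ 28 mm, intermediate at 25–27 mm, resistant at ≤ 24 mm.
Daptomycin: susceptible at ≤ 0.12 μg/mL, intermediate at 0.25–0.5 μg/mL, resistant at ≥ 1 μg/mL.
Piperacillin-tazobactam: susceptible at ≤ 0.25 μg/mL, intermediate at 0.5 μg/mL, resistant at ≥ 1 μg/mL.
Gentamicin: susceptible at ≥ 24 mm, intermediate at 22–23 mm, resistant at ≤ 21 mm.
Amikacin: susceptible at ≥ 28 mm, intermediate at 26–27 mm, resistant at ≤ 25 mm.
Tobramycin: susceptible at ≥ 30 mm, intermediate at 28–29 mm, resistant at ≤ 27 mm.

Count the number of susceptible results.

Fosfomycin 4 μg/mL: = 4 μg/mL ⇒ Intermediate
Gentamicin (23 mm) in 22–23 mm — I
Linezolid: 31 mm is ≥ 28 mm — susceptible
Levofloxacin (0.03 μg/mL) ≤ 4 μg/mL → susceptible
Tobramycin: 26 mm is ≤ 27 mm — Resistant
Amikacin 22 mm: ≤ 25 mm ⇒ Resistant
Penicillin 38 mm: ≥ 30 mm ⇒ susceptible
Ciprofloxacin: 0.25 μg/mL is ≤ 2 μg/mL ⇒ S
Piperacillin-tazobactam: 1 μg/mL is ≥ 1 μg/mL → R
Daptomycin 0.06 μg/mL: ≤ 0.12 μg/mL — S
Susceptible: 5

5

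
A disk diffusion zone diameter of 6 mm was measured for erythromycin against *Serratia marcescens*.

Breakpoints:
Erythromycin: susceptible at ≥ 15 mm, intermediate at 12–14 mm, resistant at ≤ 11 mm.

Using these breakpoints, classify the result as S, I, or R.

R

Erythromycin 6 mm: ≤ 11 mm — resistant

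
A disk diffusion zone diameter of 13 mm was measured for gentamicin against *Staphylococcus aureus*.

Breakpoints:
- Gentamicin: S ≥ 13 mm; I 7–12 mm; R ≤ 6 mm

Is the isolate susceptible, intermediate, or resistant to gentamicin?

Gentamicin 13 mm: ≥ 13 mm → Susceptible

Susceptible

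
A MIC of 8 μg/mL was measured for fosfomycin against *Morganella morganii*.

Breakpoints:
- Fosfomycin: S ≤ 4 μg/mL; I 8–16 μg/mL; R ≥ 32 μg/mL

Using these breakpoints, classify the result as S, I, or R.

Fosfomycin 8 μg/mL: in 8–16 μg/mL ⇒ Intermediate

I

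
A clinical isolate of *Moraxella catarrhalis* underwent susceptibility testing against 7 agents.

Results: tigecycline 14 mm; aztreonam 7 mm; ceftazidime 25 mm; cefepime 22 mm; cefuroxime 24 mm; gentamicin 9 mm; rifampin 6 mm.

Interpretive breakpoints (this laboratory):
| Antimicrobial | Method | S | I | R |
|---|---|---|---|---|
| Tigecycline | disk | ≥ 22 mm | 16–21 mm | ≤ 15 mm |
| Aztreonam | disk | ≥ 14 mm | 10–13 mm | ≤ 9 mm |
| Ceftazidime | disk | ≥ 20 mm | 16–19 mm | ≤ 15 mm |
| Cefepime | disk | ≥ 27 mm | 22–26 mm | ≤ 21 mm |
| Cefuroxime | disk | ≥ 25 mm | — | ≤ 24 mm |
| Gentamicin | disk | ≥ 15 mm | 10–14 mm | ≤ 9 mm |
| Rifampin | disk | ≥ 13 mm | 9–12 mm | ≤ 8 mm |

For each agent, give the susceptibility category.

R, R, S, I, R, R, R

Tigecycline 14 mm: ≤ 15 mm ⇒ R
Aztreonam (7 mm) ≤ 9 mm — resistant
Ceftazidime: 25 mm is ≥ 20 mm — S
Cefepime: 22 mm is in 22–26 mm → Intermediate
Cefuroxime (24 mm) ≤ 24 mm → resistant
Gentamicin (9 mm) ≤ 9 mm ⇒ R
Rifampin 6 mm: ≤ 8 mm — resistant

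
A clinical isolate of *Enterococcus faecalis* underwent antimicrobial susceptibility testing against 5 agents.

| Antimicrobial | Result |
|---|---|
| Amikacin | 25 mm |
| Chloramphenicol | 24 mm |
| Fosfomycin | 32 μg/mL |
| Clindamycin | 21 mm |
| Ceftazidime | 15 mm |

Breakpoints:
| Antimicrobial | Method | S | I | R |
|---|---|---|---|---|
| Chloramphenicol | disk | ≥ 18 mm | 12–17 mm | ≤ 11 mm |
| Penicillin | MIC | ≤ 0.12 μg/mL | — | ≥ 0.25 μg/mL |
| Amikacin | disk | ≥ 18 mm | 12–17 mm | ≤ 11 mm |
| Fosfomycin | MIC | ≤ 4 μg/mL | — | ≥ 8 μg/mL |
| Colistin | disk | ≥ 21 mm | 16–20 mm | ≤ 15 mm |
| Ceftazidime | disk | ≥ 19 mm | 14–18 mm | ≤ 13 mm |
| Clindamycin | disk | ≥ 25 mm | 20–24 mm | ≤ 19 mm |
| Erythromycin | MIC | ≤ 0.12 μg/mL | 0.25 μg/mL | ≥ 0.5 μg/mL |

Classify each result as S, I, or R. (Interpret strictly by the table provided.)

S, S, R, I, I

Amikacin 25 mm: ≥ 18 mm → susceptible
Chloramphenicol 24 mm: ≥ 18 mm — S
Fosfomycin: 32 μg/mL is ≥ 8 μg/mL — resistant
Clindamycin 21 mm: in 20–24 mm — intermediate
Ceftazidime (15 mm) in 14–18 mm ⇒ Intermediate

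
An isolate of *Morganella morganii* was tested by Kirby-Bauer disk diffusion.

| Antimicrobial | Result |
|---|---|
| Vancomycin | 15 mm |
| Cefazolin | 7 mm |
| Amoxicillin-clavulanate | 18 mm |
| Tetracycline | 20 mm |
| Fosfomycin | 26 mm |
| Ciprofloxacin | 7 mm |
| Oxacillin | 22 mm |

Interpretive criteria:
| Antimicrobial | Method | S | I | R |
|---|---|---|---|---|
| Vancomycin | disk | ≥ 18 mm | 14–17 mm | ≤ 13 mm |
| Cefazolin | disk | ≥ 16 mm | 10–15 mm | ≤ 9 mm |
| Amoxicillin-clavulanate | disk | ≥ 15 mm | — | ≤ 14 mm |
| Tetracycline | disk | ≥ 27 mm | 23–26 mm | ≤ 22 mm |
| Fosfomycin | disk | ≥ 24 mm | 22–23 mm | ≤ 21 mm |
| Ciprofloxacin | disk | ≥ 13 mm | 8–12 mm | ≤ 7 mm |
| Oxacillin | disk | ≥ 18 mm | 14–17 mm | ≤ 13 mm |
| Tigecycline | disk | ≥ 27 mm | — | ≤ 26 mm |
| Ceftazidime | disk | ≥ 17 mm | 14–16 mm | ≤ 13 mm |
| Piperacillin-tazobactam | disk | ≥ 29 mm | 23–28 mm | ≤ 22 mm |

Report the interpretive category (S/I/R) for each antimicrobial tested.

I, R, S, R, S, R, S

Vancomycin: 15 mm is in 14–17 mm ⇒ Intermediate
Cefazolin: 7 mm is ≤ 9 mm — R
Amoxicillin-clavulanate 18 mm: ≥ 15 mm — susceptible
Tetracycline 20 mm: ≤ 22 mm → Resistant
Fosfomycin: 26 mm is ≥ 24 mm — susceptible
Ciprofloxacin (7 mm) ≤ 7 mm → R
Oxacillin: 22 mm is ≥ 18 mm — S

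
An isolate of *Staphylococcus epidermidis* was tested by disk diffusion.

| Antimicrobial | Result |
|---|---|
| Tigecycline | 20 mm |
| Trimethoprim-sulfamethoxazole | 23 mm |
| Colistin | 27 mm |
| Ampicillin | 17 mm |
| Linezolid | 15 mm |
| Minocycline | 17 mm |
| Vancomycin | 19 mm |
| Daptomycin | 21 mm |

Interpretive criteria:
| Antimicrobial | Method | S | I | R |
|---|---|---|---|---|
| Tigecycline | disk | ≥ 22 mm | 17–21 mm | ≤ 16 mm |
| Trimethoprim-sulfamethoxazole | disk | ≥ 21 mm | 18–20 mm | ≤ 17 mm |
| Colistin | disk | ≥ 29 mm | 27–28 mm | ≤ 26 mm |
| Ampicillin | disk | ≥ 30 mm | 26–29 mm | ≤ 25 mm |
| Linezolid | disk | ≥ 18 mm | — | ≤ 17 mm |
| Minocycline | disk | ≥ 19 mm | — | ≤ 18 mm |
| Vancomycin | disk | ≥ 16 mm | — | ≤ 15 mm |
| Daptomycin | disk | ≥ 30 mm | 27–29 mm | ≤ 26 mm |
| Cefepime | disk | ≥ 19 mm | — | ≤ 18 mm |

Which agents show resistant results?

Tigecycline 20 mm: in 17–21 mm — Intermediate
Trimethoprim-sulfamethoxazole (23 mm) ≥ 21 mm ⇒ susceptible
Colistin 27 mm: in 27–28 mm — Intermediate
Ampicillin: 17 mm is ≤ 25 mm — R
Linezolid: 15 mm is ≤ 17 mm — resistant
Minocycline: 17 mm is ≤ 18 mm — Resistant
Vancomycin 19 mm: ≥ 16 mm ⇒ S
Daptomycin 21 mm: ≤ 26 mm — R

ampicillin, linezolid, minocycline, daptomycin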